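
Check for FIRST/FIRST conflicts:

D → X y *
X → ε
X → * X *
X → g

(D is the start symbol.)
Productions for X:
  X → ε: FIRST = { ε }
  X → * X *: FIRST = { '*' }
  X → g: FIRST = { 'g' }
D has only one production, so no FIRST/FIRST conflict is possible there.

All alternatives of each non-terminal have pairwise disjoint FIRST sets.

Answer: No FIRST/FIRST conflicts.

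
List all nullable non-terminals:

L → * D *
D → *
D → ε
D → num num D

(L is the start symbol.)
ε-productions: D → ε
So D is immediately nullable.
No further non-terminal can be added: every production for the remaining non-terminals contains a terminal or a non-nullable non-terminal.
Nullable = { 'D' }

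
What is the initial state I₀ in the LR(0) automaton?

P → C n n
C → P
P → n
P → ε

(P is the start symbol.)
First, augment the grammar with P' → P
I₀ = CLOSURE({ [P' → . P] }):
  [P' → . P] has the dot before P: add [P → . C n n], [P → . n], [P → .]
  [P → . C n n] has the dot before C: add [C → . P]
No further items can be added.

I₀ = { [C → . P], [P → . C n n], [P → . n], [P → .], [P' → . P] }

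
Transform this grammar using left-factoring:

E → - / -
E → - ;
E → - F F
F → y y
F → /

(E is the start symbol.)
E → - E'
E' → / -
E' → ;
E' → F F
F → y y
F → /

Left-factoring transforms A → αβ₁ | αβ₂ into A → αA' and A' → β₁ | β₂
(α is the longest common prefix among the alternatives). Repeat until
no nonterminal has two alternatives with a common prefix.

Round 1: E has alternatives sharing prefix '-'. Introduce E': E → - E'
  Add: E' → / -
  Add: E' → ;
  Add: E' → F F

No remaining common prefixes — done.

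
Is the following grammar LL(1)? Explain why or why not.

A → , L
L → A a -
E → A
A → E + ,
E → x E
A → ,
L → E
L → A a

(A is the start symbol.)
No. Predict set conflict for A: { ',' }

A grammar is LL(1) if for each non-terminal N with multiple productions, the predict sets of those productions are pairwise disjoint, where PREDICT(N → α) = (FIRST(α) \ {ε}) ∪ (FOLLOW(N) if α ⇒* ε).

Relevant sets:
  FIRST(E) = { ',', 'x' }
  FIRST(A) = { ',', 'x' }

For A:
  PREDICT(A → ',' L) = { ',' }
  PREDICT(A → E '+' ',') = { ',', 'x' }
  PREDICT(A → ',') = { ',' }
For L:
  PREDICT(L → A a '-') = { ',', 'x' }
  PREDICT(L → E) = { ',', 'x' }
  PREDICT(L → A a) = { ',', 'x' }
For E:
  PREDICT(E → A) = { ',', 'x' }
  PREDICT(E → x E) = { 'x' }

Conflict found: Predict set conflict for A: { ',' }
The grammar is NOT LL(1).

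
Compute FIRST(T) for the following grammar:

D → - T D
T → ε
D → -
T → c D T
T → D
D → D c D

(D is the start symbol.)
{ '-', 'c', ε }

FIRST sets of the other non-terminals involved (by the same procedure, iterated to a fixed point):
  FIRST(D) = { '-' }

From T → ε:
  - ε-production, so ε ∈ FIRST(T)
From T → c D T:
  - c is a terminal: add 'c' and stop
From T → D:
  - D is a non-terminal: add FIRST(D) \ {ε} = { '-' }
    D is not nullable, so stop

Collecting: FIRST(T) = { '-', 'c', ε }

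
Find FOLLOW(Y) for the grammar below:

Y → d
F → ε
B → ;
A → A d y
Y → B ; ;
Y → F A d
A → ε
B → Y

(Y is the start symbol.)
{ $, ';' }

Y is the start symbol, so $ ∈ FOLLOW(Y).
In B → Y: Y is at the end, add FOLLOW(B)

The FOLLOW sets referred to above (computed the same way, to a fixed point):
  FOLLOW(B) = { ';' }

Taking the union: FOLLOW(Y) = { $, ';' }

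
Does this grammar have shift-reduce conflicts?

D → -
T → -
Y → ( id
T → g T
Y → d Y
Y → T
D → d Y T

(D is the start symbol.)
A shift-reduce conflict occurs when an LR(0) state has both:
  - a complete (reduce) item [A → α .] (dot at the end), and
  - a shift item [B → β . c γ] (dot before a terminal).

Augment with D' → D and build the canonical LR(0) collection (I0 = CLOSURE({[D' → . D]}), then GOTO on every symbol after a dot until no new states appear). It has 14 states:
  I0: { [D → . -], [D → . d Y T], [D' → . D] }  — shift
  I1: { [D → - .] }  — reduce
  I2: { [D' → D .] }  — accept
  I3: { [D → d . Y T], [T → . -], [T → . g T], [Y → . ( id], [Y → . T], [Y → . d Y] }  — shift
  I4: { [Y → ( . id] }  — shift
  I5: { [T → - .] }  — reduce
  I6: { [Y → T .] }  — reduce
  I7: { [D → d Y . T], [T → . -], [T → . g T] }  — shift
  I8: { [T → . -], [T → . g T], [Y → . ( id], [Y → . T], [Y → . d Y], [Y → d . Y] }  — shift
  I9: { [T → . -], [T → . g T], [T → g . T] }  — shift
  I10: { [T → g T .] }  — reduce
  I11: { [Y → d Y .] }  — reduce
  I12: { [D → d Y T .] }  — reduce
  I13: { [Y → ( id .] }  — reduce

No state contains both a complete item and a shift item.

Answer: No shift-reduce conflicts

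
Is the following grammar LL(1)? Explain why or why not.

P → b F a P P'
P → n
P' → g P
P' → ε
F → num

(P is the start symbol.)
Relevant sets:
  FOLLOW(P') = { $, 'g' }

For P:
  PREDICT(P → b F a P P') = { 'b' }
  PREDICT(P → n) = { 'n' }
For P':
  PREDICT(P' → g P) = { 'g' }
  PREDICT(P' → ε) = { $, 'g' }
F has a single production, so nothing to check there.

Conflict found: Predict set conflict for P': { 'g' }
The grammar is NOT LL(1).

Answer: No. Predict set conflict for P': { 'g' }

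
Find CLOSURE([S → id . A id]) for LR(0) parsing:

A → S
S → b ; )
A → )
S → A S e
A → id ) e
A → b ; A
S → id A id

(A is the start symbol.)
{ [A → . )], [A → . S], [A → . b ; A], [A → . id ) e], [S → . A S e], [S → . b ; )], [S → . id A id], [S → id . A id] }

To compute CLOSURE, for each item [A → α.Bβ] where B is a non-terminal, add [B → .γ] for all productions B → γ; repeat for the newly added items until nothing changes.

Start with: [S → id . A id]
  [S → id . A id] has the dot before A: add [A → . S], [A → . )], [A → . id ) e], [A → . b ; A]
  [A → . S] has the dot before S: add [S → . b ; )], [S → . A S e], [S → . id A id]
No further items can be added.

CLOSURE = { [A → . )], [A → . S], [A → . b ; A], [A → . id ) e], [S → . A S e], [S → . b ; )], [S → . id A id], [S → id . A id] }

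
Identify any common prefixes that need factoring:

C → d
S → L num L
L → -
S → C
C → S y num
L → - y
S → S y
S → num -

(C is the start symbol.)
Left-factoring is needed when two productions for the same non-terminal
share a common prefix on the right-hand side.

Productions for C:
  C → d
  C → S y num
Productions for S:
  S → L num L
  S → C
  S → S y
  S → num -
Productions for L:
  L → -
  L → - y

Found common prefix '-' in productions for L

Answer: Yes, L has productions with common prefix '-'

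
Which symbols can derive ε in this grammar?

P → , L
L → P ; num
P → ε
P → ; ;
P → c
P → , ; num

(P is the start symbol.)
{ 'P' }

A non-terminal is nullable if it can derive ε (the empty string): either it has an ε-production, or it has a production whose right-hand side consists entirely of nullable non-terminals.

ε-productions: P → ε
So P is immediately nullable.
No further non-terminal can be added: every production for the remaining non-terminals contains a terminal or a non-nullable non-terminal.
Nullable = { 'P' }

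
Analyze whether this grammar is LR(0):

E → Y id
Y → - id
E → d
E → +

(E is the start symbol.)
Yes, the grammar is LR(0)

A grammar is LR(0) if no state in the canonical LR(0) collection has:
  - both a shift item (dot before a terminal) and a complete item (shift-reduce conflict), or
  - two or more complete items (reduce-reduce conflict; the accept item [E' → E .] counts as a complete item here).

Augment with E' → E and build the canonical LR(0) collection (I0 = CLOSURE({[E' → . E]}), then GOTO on every symbol after a dot until no new states appear). It has 8 states:
  I0: { [E → . +], [E → . Y id], [E → . d], [E' → . E], [Y → . - id] }  — shift
  I1: { [E → + .] }  — reduce
  I2: { [Y → - . id] }  — shift
  I3: { [E' → E .] }  — accept
  I4: { [E → Y . id] }  — shift
  I5: { [E → d .] }  — reduce
  I6: { [E → Y id .] }  — reduce
  I7: { [Y → - id .] }  — reduce

Every state is either a pure shift/goto state or contains exactly one complete item and nothing to shift — no conflicts. The grammar is LR(0).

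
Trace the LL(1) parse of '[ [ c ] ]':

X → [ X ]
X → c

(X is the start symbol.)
Stack is shown with the top on the left.

Stack      Input        Action
------------------------------
X $        [ [ c ] ] $  output X → [ X ]
[ X ] $    [ [ c ] ] $  match '['
X ] $      [ c ] ] $    output X → [ X ]
[ X ] ] $  [ c ] ] $    match '['
X ] ] $    c ] ] $      output X → c
c ] ] $    c ] ] $      match 'c'
] ] $      ] ] $        match ']'
] $        ] $          match ']'
$          $            accept

The string is accepted.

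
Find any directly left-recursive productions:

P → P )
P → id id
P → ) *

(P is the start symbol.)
Direct left recursion occurs when N → N α for some non-terminal N (the right-hand side begins with the left-hand side itself).

P → P ): LEFT RECURSIVE (starts with P)
P → id id: starts with id
P → ) *: starts with ')'

The grammar has direct left recursion on: P.

Answer: Yes, P is left-recursive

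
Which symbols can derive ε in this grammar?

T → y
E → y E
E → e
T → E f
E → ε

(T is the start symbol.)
{ 'E' }

ε-productions: E → ε
So E is immediately nullable.
No further non-terminal can be added: every production for the remaining non-terminals contains a terminal or a non-nullable non-terminal.
Nullable = { 'E' }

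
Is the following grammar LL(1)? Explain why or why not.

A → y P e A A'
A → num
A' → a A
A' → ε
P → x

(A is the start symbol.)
Relevant sets:
  FOLLOW(A') = { $, 'a' }

For A:
  PREDICT(A → y P e A A') = { 'y' }
  PREDICT(A → num) = { 'num' }
For A':
  PREDICT(A' → a A) = { 'a' }
  PREDICT(A' → ε) = { $, 'a' }
P has a single production, so nothing to check there.

Conflict found: Predict set conflict for A': { 'a' }
The grammar is NOT LL(1).

Answer: No. Predict set conflict for A': { 'a' }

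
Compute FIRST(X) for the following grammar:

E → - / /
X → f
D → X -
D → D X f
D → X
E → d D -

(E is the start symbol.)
From X → f:
  - f is a terminal: add 'f' and stop

Collecting: FIRST(X) = { 'f' }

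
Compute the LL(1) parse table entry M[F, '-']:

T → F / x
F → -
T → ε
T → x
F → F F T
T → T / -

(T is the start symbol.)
To find M[F, '-'], we find productions for F where '-' is in the predict set (PREDICT(N → α) = (FIRST(α) \ {ε}) ∪ (FOLLOW(N) if α ⇒* ε)).

Relevant sets:
  FIRST(F) = { '-' }

F → -: PREDICT = { '-' }
  '-' is in predict set, so this production goes in M[F, '-']
F → F F T: PREDICT = { '-' }
  '-' is in predict set, so this production goes in M[F, '-']

M[F, '-'] = F → -, F → F F T  (a multiply-defined cell — the grammar is not LL(1))

Answer: F → -, F → F F T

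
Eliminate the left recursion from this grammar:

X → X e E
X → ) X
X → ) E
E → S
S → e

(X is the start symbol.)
X is directly left-recursive. The standard transformation for
  A → A α₁ | ... | A α_m | β₁ | ... | β_n
is
  A  → β₁ A' | ... | β_n A'
  A' → α₁ A' | ... | α_m A' | ε

X → ) X becomes X → ) X X'
X → ) E becomes X → ) E X'
X → X e E becomes X' → e E X'
Add X' → ε

Productions for other non-terminals are unchanged:
  E → S
  S → e

Resulting grammar:
X → ) X X'
X → ) E X'
X' → e E X'
X' → ε
E → S
S → e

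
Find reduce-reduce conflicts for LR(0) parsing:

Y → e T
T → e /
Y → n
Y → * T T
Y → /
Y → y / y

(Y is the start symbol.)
Augment with Y' → Y and build the canonical LR(0) collection (I0 = CLOSURE({[Y' → . Y]}), then GOTO on every symbol after a dot until no new states appear). It has 14 states:
  I0: { [Y → . * T T], [Y → . /], [Y → . e T], [Y → . n], [Y → . y / y], [Y' → . Y] }  — shift
  I1: { [T → . e /], [Y → * . T T] }  — shift
  I2: { [Y → / .] }  — reduce
  I3: { [Y' → Y .] }  — accept
  I4: { [T → . e /], [Y → e . T] }  — shift
  I5: { [Y → n .] }  — reduce
  I6: { [Y → y . / y] }  — shift
  I7: { [Y → y / . y] }  — shift
  I8: { [Y → y / y .] }  — reduce
  I9: { [Y → e T .] }  — reduce
  I10: { [T → e . /] }  — shift
  I11: { [T → e / .] }  — reduce
  I12: { [T → . e /], [Y → * T . T] }  — shift
  I13: { [Y → * T T .] }  — reduce

No state contains more than one complete item.

Answer: No reduce-reduce conflicts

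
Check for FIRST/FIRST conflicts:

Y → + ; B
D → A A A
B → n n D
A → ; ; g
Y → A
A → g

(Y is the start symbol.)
FIRST sets of the non-terminals at (or reachable through a nullable prefix from) the front of some alternative:
  FIRST(A) = { ';', 'g' }

Productions for Y:
  Y → + ; B: FIRST = { '+' }
  Y → A: FIRST = { ';', 'g' }
Productions for A:
  A → ; ; g: FIRST = { ';' }
  A → g: FIRST = { 'g' }
D, B have only one production, so no FIRST/FIRST conflict is possible there.

All alternatives of each non-terminal have pairwise disjoint FIRST sets.

Answer: No FIRST/FIRST conflicts.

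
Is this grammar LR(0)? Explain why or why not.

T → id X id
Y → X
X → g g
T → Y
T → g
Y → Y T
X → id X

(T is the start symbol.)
A grammar is LR(0) if no state in the canonical LR(0) collection has:
  - both a shift item (dot before a terminal) and a complete item (shift-reduce conflict), or
  - two or more complete items (reduce-reduce conflict; the accept item [T' → T .] counts as a complete item here).

Augment with T' → T and build the canonical LR(0) collection (I0 = CLOSURE({[T' → . T]}), then GOTO on every symbol after a dot until no new states appear). It has 13 states:
  I0: { [T → . Y], [T → . g], [T → . id X id], [T' → . T], [X → . g g], [X → . id X], [Y → . X], [Y → . Y T] }  — shift
  I1: { [T' → T .] }  — accept
  I2: { [Y → X .] }  — reduce
  I3: { [T → . Y], [T → . g], [T → . id X id], [T → Y .], [X → . g g], [X → . id X], [Y → . X], [Y → . Y T], [Y → Y . T] }  — shift, reduce
  I4: { [T → g .], [X → g . g] }  — shift, reduce
  I5: { [T → id . X id], [X → . g g], [X → . id X], [X → id . X] }  — shift
  I6: { [T → id X . id], [X → id X .] }  — shift, reduce
  I7: { [X → g . g] }  — shift
  I8: { [X → . g g], [X → . id X], [X → id . X] }  — shift
  I9: { [X → id X .] }  — reduce
  I10: { [X → g g .] }  — reduce
  I11: { [T → id X id .] }  — reduce
  I12: { [Y → Y T .] }  — reduce

Conflict in state I3:
  Shift-reduce conflict between [T → Y .] and [T → . g]
So the grammar is NOT LR(0).

Answer: No. Shift-reduce conflict between [T → Y .] and [T → . g]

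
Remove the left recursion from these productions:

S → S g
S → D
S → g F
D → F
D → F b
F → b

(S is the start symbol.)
S is directly left-recursive. The standard transformation for
  A → A α₁ | ... | A α_m | β₁ | ... | β_n
is
  A  → β₁ A' | ... | β_n A'
  A' → α₁ A' | ... | α_m A' | ε

S → D becomes S → D S'
S → g F becomes S → g F S'
S → S g becomes S' → g S'
Add S' → ε

Productions for other non-terminals are unchanged:
  D → F
  D → F b
  F → b

Resulting grammar:
S → D S'
S → g F S'
S' → g S'
S' → ε
D → F
D → F b
F → b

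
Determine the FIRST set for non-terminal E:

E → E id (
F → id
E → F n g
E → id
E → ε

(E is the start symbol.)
{ 'id', ε }

To compute FIRST(E), examine every production with E on the left-hand side, reading each right-hand side left to right until a non-nullable symbol is reached.

FIRST sets of the other non-terminals involved (by the same procedure, iterated to a fixed point):
  FIRST(F) = { 'id' }

From E → E id (:
  - E is the symbol being defined: contributes nothing new
    E is nullable, so continue to the next symbol
  - id is a terminal: add 'id' and stop
From E → F n g:
  - F is a non-terminal: add FIRST(F) \ {ε} = { 'id' }
    F is not nullable, so stop
From E → id:
  - id is a terminal: add 'id' and stop
From E → ε:
  - ε-production, so ε ∈ FIRST(E)

Collecting: FIRST(E) = { 'id', ε }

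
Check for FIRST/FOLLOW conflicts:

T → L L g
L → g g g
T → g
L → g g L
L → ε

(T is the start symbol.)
Nullable non-terminals: L.

L: nullable alternative(s) L → ε; FOLLOW(L) = { 'g' }
  L → g g g: FIRST \ {ε} = { 'g' } — overlaps FOLLOW(L) on { 'g' }: CONFLICT
  L → g g L: FIRST \ {ε} = { 'g' } — overlaps FOLLOW(L) on { 'g' }: CONFLICT
  L → ε: FIRST \ {ε} = { } — this is the only nullable alternative, skip

T has no nullable alternative, so no FIRST/FOLLOW check is needed there.

So the grammar has 2 FIRST/FOLLOW conflicts (marked CONFLICT above).

Answer: Yes. L → g g g with FOLLOW(L) on { 'g' }; L → g g L with FOLLOW(L) on { 'g' }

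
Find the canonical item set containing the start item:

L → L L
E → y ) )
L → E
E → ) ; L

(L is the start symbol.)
First, augment the grammar with L' → L
I₀ = CLOSURE({ [L' → . L] }):
  [L' → . L] has the dot before L: add [L → . L L], [L → . E]
  [L → . E] has the dot before E: add [E → . y ) )], [E → . ) ; L]
No further items can be added.

I₀ = { [E → . ) ; L], [E → . y ) )], [L → . E], [L → . L L], [L' → . L] }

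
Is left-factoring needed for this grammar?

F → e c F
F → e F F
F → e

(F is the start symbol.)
Left-factoring is needed when two productions for the same non-terminal
share a common prefix on the right-hand side.

Productions for F:
  F → e c F
  F → e F F
  F → e

Found common prefix 'e' in productions for F

Answer: Yes, F has productions with common prefix 'e'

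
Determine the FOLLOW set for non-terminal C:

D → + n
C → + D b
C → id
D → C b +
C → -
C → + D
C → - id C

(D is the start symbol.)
{ 'b' }

To compute FOLLOW(C), find every occurrence of C on a right-hand side N → α C β: add FIRST(β) \ {ε}, and if β is empty or nullable also add FOLLOW(N). Iterate to a fixed point.

In D → C b +: C is followed by b '+', add FIRST(b '+') \ {ε} = { 'b' }
In C → - id C: C is at the end; this adds FOLLOW(C) to itself — nothing new

Taking the union: FOLLOW(C) = { 'b' }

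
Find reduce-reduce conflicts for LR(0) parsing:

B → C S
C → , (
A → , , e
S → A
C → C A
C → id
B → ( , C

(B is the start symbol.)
Yes — I7: [C → C A .] vs [S → A .]

A reduce-reduce conflict occurs when an LR(0) state has two complete items [A → α .] and [B → β .] — both call for a reduction, and with no lookahead the parser cannot choose between them.

Augment with B' → B and build the canonical LR(0) collection (I0 = CLOSURE({[B' → . B]}), then GOTO on every symbol after a dot until no new states appear). It has 15 states:
  I0: { [B → . ( , C], [B → . C S], [B' → . B], [C → . , (], [C → . C A], [C → . id] }  — shift
  I1: { [B → ( . , C] }  — shift
  I2: { [C → , . (] }  — shift
  I3: { [B' → B .] }  — accept
  I4: { [A → . , , e], [B → C . S], [C → C . A], [S → . A] }  — shift
  I5: { [C → id .] }  — reduce
  I6: { [A → , . , e] }  — shift
  I7: { [C → C A .], [S → A .] }  — 2 reduces
  I8: { [B → C S .] }  — reduce
  I9: { [A → , , . e] }  — shift
  I10: { [A → , , e .] }  — reduce
  I11: { [C → , ( .] }  — reduce
  I12: { [B → ( , . C], [C → . , (], [C → . C A], [C → . id] }  — shift
  I13: { [A → . , , e], [B → ( , C .], [C → C . A] }  — shift, reduce
  I14: { [C → C A .] }  — reduce

I7 contains complete items [C → C A .], [S → A .] — reduce-reduce conflict.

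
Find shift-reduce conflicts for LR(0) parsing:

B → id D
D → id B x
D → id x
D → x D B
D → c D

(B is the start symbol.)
No shift-reduce conflicts

Augment with B' → B and build the canonical LR(0) collection (I0 = CLOSURE({[B' → . B]}), then GOTO on every symbol after a dot until no new states appear). It has 13 states:
  I0: { [B → . id D], [B' → . B] }  — shift
  I1: { [B' → B .] }  — accept
  I2: { [B → id . D], [D → . c D], [D → . id B x], [D → . id x], [D → . x D B] }  — shift
  I3: { [B → id D .] }  — reduce
  I4: { [D → . c D], [D → . id B x], [D → . id x], [D → . x D B], [D → c . D] }  — shift
  I5: { [B → . id D], [D → id . B x], [D → id . x] }  — shift
  I6: { [D → . c D], [D → . id B x], [D → . id x], [D → . x D B], [D → x . D B] }  — shift
  I7: { [B → . id D], [D → x D . B] }  — shift
  I8: { [D → x D B .] }  — reduce
  I9: { [D → id B . x] }  — shift
  I10: { [D → id x .] }  — reduce
  I11: { [D → id B x .] }  — reduce
  I12: { [D → c D .] }  — reduce

No state contains both a complete item and a shift item.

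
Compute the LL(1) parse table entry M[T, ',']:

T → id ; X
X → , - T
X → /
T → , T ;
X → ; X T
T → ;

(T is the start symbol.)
To find M[T, ','], we find productions for T where ',' is in the predict set (PREDICT(N → α) = (FIRST(α) \ {ε}) ∪ (FOLLOW(N) if α ⇒* ε)).

T → id ; X: PREDICT = { 'id' }
T → , T ;: PREDICT = { ',' }
  ',' is in predict set, so this production goes in M[T, ',']
T → ;: PREDICT = { ';' }

M[T, ','] = T → , T ;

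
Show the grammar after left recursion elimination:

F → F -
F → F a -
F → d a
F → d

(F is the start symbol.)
F → d a F'
F → d F'
F' → - F'
F' → a - F'
F' → ε

F is directly left-recursive. The standard transformation for
  A → A α₁ | ... | A α_m | β₁ | ... | β_n
is
  A  → β₁ A' | ... | β_n A'
  A' → α₁ A' | ... | α_m A' | ε

F → d a becomes F → d a F'
F → d becomes F → d F'
F → F - becomes F' → - F'
F → F a - becomes F' → a - F'
Add F' → ε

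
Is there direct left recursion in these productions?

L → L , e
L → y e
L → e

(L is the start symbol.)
Direct left recursion occurs when N → N α for some non-terminal N (the right-hand side begins with the left-hand side itself).

L → L , e: LEFT RECURSIVE (starts with L)
L → y e: starts with y
L → e: starts with e

The grammar has direct left recursion on: L.

Answer: Yes, L is left-recursive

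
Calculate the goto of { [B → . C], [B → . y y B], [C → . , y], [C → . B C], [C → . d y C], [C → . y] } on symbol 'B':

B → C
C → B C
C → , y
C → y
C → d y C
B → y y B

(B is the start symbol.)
{ [B → . C], [B → . y y B], [C → . , y], [C → . B C], [C → . d y C], [C → . y], [C → B . C] }

GOTO(I, 'B') = CLOSURE({ [A → αX.β] : [A → α.Xβ] ∈ I, X = 'B' })

Items with dot before 'B', with the dot advanced:
  [C → . B C] → [C → B . C]
Closure of the advanced items:
  [C → B . C] has the dot before C: add [C → . B C], [C → . , y], [C → . y], [C → . d y C]
  [C → . B C] has the dot before B: add [B → . C], [B → . y y B]

GOTO = { [B → . C], [B → . y y B], [C → . , y], [C → . B C], [C → . d y C], [C → . y], [C → B . C] }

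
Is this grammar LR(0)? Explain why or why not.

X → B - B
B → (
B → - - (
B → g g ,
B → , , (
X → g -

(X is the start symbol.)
Yes, the grammar is LR(0)

Augment with X' → X and build the canonical LR(0) collection (I0 = CLOSURE({[X' → . X]}), then GOTO on every symbol after a dot until no new states appear). It has 17 states:
  I0: { [B → . (], [B → . , , (], [B → . - - (], [B → . g g ,], [X → . B - B], [X → . g -], [X' → . X] }  — shift
  I1: { [B → ( .] }  — reduce
  I2: { [B → , . , (] }  — shift
  I3: { [B → - . - (] }  — shift
  I4: { [X → B . - B] }  — shift
  I5: { [X' → X .] }  — accept
  I6: { [B → g . g ,], [X → g . -] }  — shift
  I7: { [X → g - .] }  — reduce
  I8: { [B → g g . ,] }  — shift
  I9: { [B → g g , .] }  — reduce
  I10: { [B → . (], [B → . , , (], [B → . - - (], [B → . g g ,], [X → B - . B] }  — shift
  I11: { [X → B - B .] }  — reduce
  I12: { [B → g . g ,] }  — shift
  I13: { [B → - - . (] }  — shift
  I14: { [B → - - ( .] }  — reduce
  I15: { [B → , , . (] }  — shift
  I16: { [B → , , ( .] }  — reduce

Every state is either a pure shift/goto state or contains exactly one complete item and nothing to shift — no conflicts. The grammar is LR(0).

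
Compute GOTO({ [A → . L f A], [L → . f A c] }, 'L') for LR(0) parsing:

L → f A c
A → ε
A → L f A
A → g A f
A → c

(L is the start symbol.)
{ [A → L . f A] }

GOTO(I, 'L') = CLOSURE({ [A → αX.β] : [A → α.Xβ] ∈ I, X = 'L' })

Items with dot before 'L', with the dot advanced:
  [A → . L f A] → [A → L . f A]
Closure adds nothing (no advanced item has the dot before a non-terminal).

GOTO = { [A → L . f A] }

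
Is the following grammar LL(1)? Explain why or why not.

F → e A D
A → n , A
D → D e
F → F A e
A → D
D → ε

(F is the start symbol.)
A grammar is LL(1) if for each non-terminal N with multiple productions, the predict sets of those productions are pairwise disjoint, where PREDICT(N → α) = (FIRST(α) \ {ε}) ∪ (FOLLOW(N) if α ⇒* ε).

Relevant sets:
  FIRST(F) = { 'e' }
  FIRST(D) = { 'e', ε }
  FOLLOW(A) = { $, 'e', 'n' }
  FOLLOW(D) = { $, 'e', 'n' }

For F:
  PREDICT(F → e A D) = { 'e' }
  PREDICT(F → F A e) = { 'e' }
For A:
  PREDICT(A → n ',' A) = { 'n' }
  PREDICT(A → D) = { $, 'e', 'n' }
For D:
  PREDICT(D → D e) = { 'e' }
  PREDICT(D → ε) = { $, 'e', 'n' }

Conflict found: Predict set conflict for F: { 'e' }
The grammar is NOT LL(1).

Answer: No. Predict set conflict for F: { 'e' }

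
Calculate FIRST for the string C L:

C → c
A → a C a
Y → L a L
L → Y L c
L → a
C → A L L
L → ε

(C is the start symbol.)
{ 'a', 'c' }

FIRST sets of the non-terminals involved (from the grammar, by fixed-point iteration):
  FIRST(C) = { 'a', 'c' }

To compute FIRST(C L), process the symbols left to right:
Symbol C is a non-terminal. Add FIRST(C) \ {ε} = { 'a', 'c' }
C is not nullable (ε ∉ FIRST(C)), so stop here.
FIRST(C L) = { 'a', 'c' }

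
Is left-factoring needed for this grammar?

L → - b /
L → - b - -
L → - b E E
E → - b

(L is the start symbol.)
Yes, L has productions with common prefix '- b'

Left-factoring is needed when two productions for the same non-terminal
share a common prefix on the right-hand side.

Productions for L:
  L → - b /
  L → - b - -
  L → - b E E

Found common prefix '- b' in productions for L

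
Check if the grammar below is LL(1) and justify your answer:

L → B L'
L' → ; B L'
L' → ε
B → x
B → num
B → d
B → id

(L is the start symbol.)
A grammar is LL(1) if for each non-terminal N with multiple productions, the predict sets of those productions are pairwise disjoint, where PREDICT(N → α) = (FIRST(α) \ {ε}) ∪ (FOLLOW(N) if α ⇒* ε).

Relevant sets:
  FOLLOW(L') = { $ }

For L':
  PREDICT(L' → ';' B L') = { ';' }
  PREDICT(L' → ε) = { $ }
For B:
  PREDICT(B → x) = { 'x' }
  PREDICT(B → num) = { 'num' }
  PREDICT(B → d) = { 'd' }
  PREDICT(B → id) = { 'id' }
L has a single production, so nothing to check there.

All predict sets are disjoint. The grammar IS LL(1).

Answer: Yes, the grammar is LL(1).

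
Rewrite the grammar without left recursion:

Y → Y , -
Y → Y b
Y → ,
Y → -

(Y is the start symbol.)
Y → , Y'
Y → - Y'
Y' → , - Y'
Y' → b Y'
Y' → ε

Y is directly left-recursive. The standard transformation for
  A → A α₁ | ... | A α_m | β₁ | ... | β_n
is
  A  → β₁ A' | ... | β_n A'
  A' → α₁ A' | ... | α_m A' | ε

Y → , becomes Y → , Y'
Y → - becomes Y → - Y'
Y → Y , - becomes Y' → , - Y'
Y → Y b becomes Y' → b Y'
Add Y' → ε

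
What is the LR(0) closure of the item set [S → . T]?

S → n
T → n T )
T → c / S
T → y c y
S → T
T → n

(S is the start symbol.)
{ [S → . T], [T → . c / S], [T → . n T )], [T → . n], [T → . y c y] }

Start with: [S → . T]
  [S → . T] has the dot before T: add [T → . n T )], [T → . c / S], [T → . y c y], [T → . n]
No further items can be added.

CLOSURE = { [S → . T], [T → . c / S], [T → . n T )], [T → . n], [T → . y c y] }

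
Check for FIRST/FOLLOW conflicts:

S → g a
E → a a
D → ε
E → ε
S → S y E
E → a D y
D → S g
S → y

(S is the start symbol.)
A FIRST/FOLLOW conflict occurs when a non-terminal N has a nullable alternative N → β (β ⇒* ε) and another alternative N → α with FIRST(α) ∩ FOLLOW(N) ≠ ∅: on such a lookahead the parser cannot decide between expanding α and letting N vanish via β.

Nullable non-terminals: D, E.
FIRST sets used below: FIRST(S) = { 'g', 'y' }

D: nullable alternative(s) D → ε; FOLLOW(D) = { 'y' }
  D → ε: FIRST \ {ε} = { } — this is the only nullable alternative, skip
  D → S g: FIRST \ {ε} = { 'g', 'y' } — overlaps FOLLOW(D) on { 'y' }: CONFLICT

E: nullable alternative(s) E → ε; FOLLOW(E) = { $, 'g', 'y' }
  E → a a: FIRST \ {ε} = { 'a' } — disjoint from FOLLOW(E)
  E → ε: FIRST \ {ε} = { } — this is the only nullable alternative, skip
  E → a D y: FIRST \ {ε} = { 'a' } — disjoint from FOLLOW(E)

S has no nullable alternative, so no FIRST/FOLLOW check is needed there.

So the grammar has 1 FIRST/FOLLOW conflict (marked CONFLICT above).

Answer: Yes. D → S g with FOLLOW(D) on { 'y' }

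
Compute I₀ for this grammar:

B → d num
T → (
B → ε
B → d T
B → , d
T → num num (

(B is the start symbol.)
First, augment the grammar with B' → B
I₀ = CLOSURE({ [B' → . B] }):
  [B' → . B] has the dot before B: add [B → . d num], [B → .], [B → . d T], [B → . , d]
No further items can be added.

I₀ = { [B → . , d], [B → . d T], [B → . d num], [B → .], [B' → . B] }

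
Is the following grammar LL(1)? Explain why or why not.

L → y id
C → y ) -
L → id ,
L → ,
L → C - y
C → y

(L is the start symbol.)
No. Predict set conflict for L: { 'y' }

A grammar is LL(1) if for each non-terminal N with multiple productions, the predict sets of those productions are pairwise disjoint, where PREDICT(N → α) = (FIRST(α) \ {ε}) ∪ (FOLLOW(N) if α ⇒* ε).

Relevant sets:
  FIRST(C) = { 'y' }

For L:
  PREDICT(L → y id) = { 'y' }
  PREDICT(L → id ',') = { 'id' }
  PREDICT(L → ',') = { ',' }
  PREDICT(L → C '-' y) = { 'y' }
For C:
  PREDICT(C → y ')' '-') = { 'y' }
  PREDICT(C → y) = { 'y' }

Conflict found: Predict set conflict for L: { 'y' }
The grammar is NOT LL(1).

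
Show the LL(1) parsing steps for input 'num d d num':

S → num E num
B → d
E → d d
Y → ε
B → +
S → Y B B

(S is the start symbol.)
LL(1) parsing maintains a stack (initially the start symbol over $) and the input. At each step: if the stack top is a terminal, match it against the current input token; if it is a non-terminal N, replace it with the RHS of M[N, lookahead] (the unique production whose predict set contains the lookahead).

Stack is shown with the top on the left.

Stack        Input          Action
----------------------------------
S $          num d d num $  output S → num E num
num E num $  num d d num $  match 'num'
E num $      d d num $      output E → d d
d d num $    d d num $      match 'd'
d num $      d num $        match 'd'
num $        num $          match 'num'
$            $              accept

The string is accepted.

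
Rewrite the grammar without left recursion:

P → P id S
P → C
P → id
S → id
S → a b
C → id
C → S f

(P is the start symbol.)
P is directly left-recursive. The standard transformation for
  A → A α₁ | ... | A α_m | β₁ | ... | β_n
is
  A  → β₁ A' | ... | β_n A'
  A' → α₁ A' | ... | α_m A' | ε

P → C becomes P → C P'
P → id becomes P → id P'
P → P id S becomes P' → id S P'
Add P' → ε

Productions for other non-terminals are unchanged:
  S → id
  S → a b
  C → id
  C → S f

Resulting grammar:
P → C P'
P → id P'
P' → id S P'
P' → ε
S → id
S → a b
C → id
C → S f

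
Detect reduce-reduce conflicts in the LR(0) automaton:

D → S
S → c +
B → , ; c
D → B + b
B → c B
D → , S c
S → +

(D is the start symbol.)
A reduce-reduce conflict occurs when an LR(0) state has two complete items [A → α .] and [B → β .] — both call for a reduction, and with no lookahead the parser cannot choose between them.

Augment with D' → D and build the canonical LR(0) collection (I0 = CLOSURE({[D' → . D]}), then GOTO on every symbol after a dot until no new states appear). It has 18 states:
  I0: { [B → . , ; c], [B → . c B], [D → . , S c], [D → . B + b], [D → . S], [D' → . D], [S → . +], [S → . c +] }  — shift
  I1: { [S → + .] }  — reduce
  I2: { [B → , . ; c], [D → , . S c], [S → . +], [S → . c +] }  — shift
  I3: { [D → B . + b] }  — shift
  I4: { [D' → D .] }  — accept
  I5: { [D → S .] }  — reduce
  I6: { [B → . , ; c], [B → . c B], [B → c . B], [S → c . +] }  — shift
  I7: { [S → c + .] }  — reduce
  I8: { [B → , . ; c] }  — shift
  I9: { [B → c B .] }  — reduce
  I10: { [B → . , ; c], [B → . c B], [B → c . B] }  — shift
  I11: { [B → , ; . c] }  — shift
  I12: { [B → , ; c .] }  — reduce
  I13: { [D → B + . b] }  — shift
  I14: { [D → B + b .] }  — reduce
  I15: { [D → , S . c] }  — shift
  I16: { [S → c . +] }  — shift
  I17: { [D → , S c .] }  — reduce

No state contains more than one complete item.

Answer: No reduce-reduce conflicts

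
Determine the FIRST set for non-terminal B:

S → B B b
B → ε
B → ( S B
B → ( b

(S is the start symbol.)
{ '(', ε }

To compute FIRST(B), examine every production with B on the left-hand side, reading each right-hand side left to right until a non-nullable symbol is reached.

From B → ε:
  - ε-production, so ε ∈ FIRST(B)
From B → ( S B:
  - '(' is a terminal: add '(' and stop
From B → ( b:
  - '(' is a terminal: add '(' and stop

Collecting: FIRST(B) = { '(', ε }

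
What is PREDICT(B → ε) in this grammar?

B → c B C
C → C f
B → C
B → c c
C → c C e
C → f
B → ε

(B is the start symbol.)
PREDICT(B → ε) = (FIRST(RHS) \ {ε}) ∪ (FOLLOW(B) if ε ∈ FIRST(RHS), i.e. RHS ⇒* ε)
The right-hand side is ε (FIRST(ε) = { ε }), so the predict set is FOLLOW(B) = { $, 'c', 'f' }
PREDICT(B → ε) = { $, 'c', 'f' }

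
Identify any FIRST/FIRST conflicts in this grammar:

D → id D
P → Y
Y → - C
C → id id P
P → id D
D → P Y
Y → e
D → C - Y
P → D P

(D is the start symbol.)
A FIRST/FIRST conflict occurs when two productions N → α and N → β for the same non-terminal have FIRST(α) ∩ FIRST(β) ≠ ∅ (with ε ∈ FIRST of a nullable right-hand side, so two nullable alternatives also conflict).

FIRST sets of the non-terminals at (or reachable through a nullable prefix from) the front of some alternative:
  FIRST(P) = { '-', 'e', 'id' }
  FIRST(C) = { 'id' }
  FIRST(Y) = { '-', 'e' }
  FIRST(D) = { '-', 'e', 'id' }

Productions for D:
  D → id D: FIRST = { 'id' }
  D → P Y: FIRST = { '-', 'e', 'id' }
  D → C - Y: FIRST = { 'id' }
Productions for P:
  P → Y: FIRST = { '-', 'e' }
  P → id D: FIRST = { 'id' }
  P → D P: FIRST = { '-', 'e', 'id' }
Productions for Y:
  Y → - C: FIRST = { '-' }
  Y → e: FIRST = { 'e' }
C has only one production, so no FIRST/FIRST conflict is possible there.

Conflict for D: D → id D and D → P Y
  Overlap: { 'id' }
Conflict for D: D → id D and D → C - Y
  Overlap: { 'id' }
Conflict for D: D → P Y and D → C - Y
  Overlap: { 'id' }
Conflict for P: P → Y and P → D P
  Overlap: { '-', 'e' }
Conflict for P: P → id D and P → D P
  Overlap: { 'id' }

Answer: Yes. D → id D / D → P Y on { 'id' }; D → id D / D → C '-' Y on { 'id' }; D → P Y / D → C '-' Y on { 'id' }; P → Y / P → D P on { '-', 'e' }; P → id D / P → D P on { 'id' }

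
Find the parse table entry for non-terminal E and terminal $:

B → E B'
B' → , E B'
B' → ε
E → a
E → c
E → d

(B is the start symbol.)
Empty (error entry)

To find M[E, $], we find productions for E where $ is in the predict set (PREDICT(N → α) = (FIRST(α) \ {ε}) ∪ (FOLLOW(N) if α ⇒* ε)).

E → a: PREDICT = { 'a' }
E → c: PREDICT = { 'c' }
E → d: PREDICT = { 'd' }

M[E, $] is empty (no production applies)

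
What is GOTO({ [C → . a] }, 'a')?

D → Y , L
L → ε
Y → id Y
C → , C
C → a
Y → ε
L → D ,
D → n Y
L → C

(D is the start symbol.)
GOTO(I, 'a') = CLOSURE({ [A → αX.β] : [A → α.Xβ] ∈ I, X = 'a' })

Items with dot before 'a', with the dot advanced:
  [C → . a] → [C → a .]
Closure adds nothing (no advanced item has the dot before a non-terminal).

GOTO = { [C → a .] }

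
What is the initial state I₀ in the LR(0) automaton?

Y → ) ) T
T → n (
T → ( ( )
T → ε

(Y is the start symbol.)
{ [Y → . ) ) T], [Y' → . Y] }

First, augment the grammar with Y' → Y
I₀ = CLOSURE({ [Y' → . Y] }):
  [Y' → . Y] has the dot before Y: add [Y → . ) ) T]
No further items can be added.

I₀ = { [Y → . ) ) T], [Y' → . Y] }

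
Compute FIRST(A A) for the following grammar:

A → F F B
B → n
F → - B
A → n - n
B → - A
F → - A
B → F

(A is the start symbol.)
{ '-', 'n' }

FIRST sets of the non-terminals involved (from the grammar, by fixed-point iteration):
  FIRST(A) = { '-', 'n' }

To compute FIRST(A A), process the symbols left to right:
Symbol A is a non-terminal. Add FIRST(A) \ {ε} = { '-', 'n' }
A is not nullable (ε ∉ FIRST(A)), so stop here.
FIRST(A A) = { '-', 'n' }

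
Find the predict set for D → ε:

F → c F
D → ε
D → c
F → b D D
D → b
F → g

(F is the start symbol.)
{ $, 'b', 'c' }

PREDICT(D → ε) = (FIRST(RHS) \ {ε}) ∪ (FOLLOW(D) if ε ∈ FIRST(RHS), i.e. RHS ⇒* ε)
The right-hand side is ε (FIRST(ε) = { ε }), so the predict set is FOLLOW(D) = { $, 'b', 'c' }
PREDICT(D → ε) = { $, 'b', 'c' }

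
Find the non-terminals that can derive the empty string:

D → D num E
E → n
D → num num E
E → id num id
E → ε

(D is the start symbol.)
{ 'E' }

A non-terminal is nullable if it can derive ε (the empty string): either it has an ε-production, or it has a production whose right-hand side consists entirely of nullable non-terminals.

ε-productions: E → ε
So E is immediately nullable.
No further non-terminal can be added: every production for the remaining non-terminals contains a terminal or a non-nullable non-terminal.
Nullable = { 'E' }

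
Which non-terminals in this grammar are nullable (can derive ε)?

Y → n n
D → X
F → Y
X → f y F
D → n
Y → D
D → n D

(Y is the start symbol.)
There are no ε-productions, so no non-terminal can derive ε.
No non-terminals are nullable.

Answer: None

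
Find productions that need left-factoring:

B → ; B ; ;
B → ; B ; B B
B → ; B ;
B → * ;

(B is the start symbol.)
Yes, B has productions with common prefix '; B ;'

Left-factoring is needed when two productions for the same non-terminal
share a common prefix on the right-hand side.

Productions for B:
  B → ; B ; ;
  B → ; B ; B B
  B → ; B ;
  B → * ;

Found common prefix '; B ;' in productions for B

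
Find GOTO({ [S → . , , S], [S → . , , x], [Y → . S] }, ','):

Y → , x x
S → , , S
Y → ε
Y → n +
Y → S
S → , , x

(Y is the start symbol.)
GOTO(I, ',') = CLOSURE({ [A → αX.β] : [A → α.Xβ] ∈ I, X = ',' })

Items with dot before ',', with the dot advanced:
  [S → . , , S] → [S → , . , S]
  [S → . , , x] → [S → , . , x]
Closure adds nothing (no advanced item has the dot before a non-terminal).

GOTO = { [S → , . , S], [S → , . , x] }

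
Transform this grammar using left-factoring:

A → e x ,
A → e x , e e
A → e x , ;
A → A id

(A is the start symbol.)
Left-factoring transforms A → αβ₁ | αβ₂ into A → αA' and A' → β₁ | β₂
(α is the longest common prefix among the alternatives). Repeat until
no nonterminal has two alternatives with a common prefix.

Round 1: A has alternatives sharing prefix 'e x ,'. Introduce A': A → e x , A'
  Add: A' → ε
  Add: A' → e e
  Add: A' → ;

No remaining common prefixes — done.

Resulting grammar:
A → e x , A'
A' → ε
A' → e e
A' → ;
A → A id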